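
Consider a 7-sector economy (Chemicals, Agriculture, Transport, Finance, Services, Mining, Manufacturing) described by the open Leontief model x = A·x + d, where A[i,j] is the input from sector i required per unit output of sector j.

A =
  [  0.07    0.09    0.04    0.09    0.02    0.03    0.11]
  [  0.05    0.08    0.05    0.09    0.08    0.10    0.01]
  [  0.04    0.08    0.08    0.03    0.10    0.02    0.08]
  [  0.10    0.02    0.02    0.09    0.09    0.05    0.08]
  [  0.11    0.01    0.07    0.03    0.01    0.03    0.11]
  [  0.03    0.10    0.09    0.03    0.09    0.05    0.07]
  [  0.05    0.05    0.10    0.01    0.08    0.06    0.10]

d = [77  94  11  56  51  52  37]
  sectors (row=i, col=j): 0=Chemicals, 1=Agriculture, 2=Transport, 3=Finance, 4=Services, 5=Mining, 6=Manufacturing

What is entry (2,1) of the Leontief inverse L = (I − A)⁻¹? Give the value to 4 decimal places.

L[2,1] = 0.1241

Form M = I − A:
  [  0.93   -0.09   -0.04   -0.09   -0.02   -0.03   -0.11]
  [ -0.05    0.92   -0.05   -0.09   -0.08   -0.10   -0.01]
  [ -0.04   -0.08    0.92   -0.03   -0.10   -0.02   -0.08]
  [ -0.10   -0.02   -0.02    0.91   -0.09   -0.05   -0.08]
  [ -0.11   -0.01   -0.07   -0.03    0.99   -0.03   -0.11]
  [ -0.03   -0.10   -0.09   -0.03   -0.09    0.95   -0.07]
  [ -0.05   -0.05   -0.10   -0.01   -0.08   -0.06    0.90]
Leontief inverse L = M⁻¹:
  [  1.1217    0.1387    0.0910    0.1345    0.0759    0.0724    0.1736]
  [  0.1040    1.1296    0.1008    0.1352    0.1346    0.1403    0.0736]
  [  0.0895    0.1241    1.1313    0.0668    0.1488    0.0568    0.1414]
  [  0.1555    0.0650    0.0703    1.1321    0.1384    0.0867    0.1503]
  [  0.1501    0.0532    0.1151    0.0625    1.0538    0.0599    0.1682]
  [  0.0812    0.1495    0.1454    0.0698    0.1447    1.0906    0.1332]
  [  0.0985    0.0997    0.1571    0.0452    0.1331    0.0971    1.1661]
Total output x = L · d:
  x_0 = 1.1217·77 + 0.1387·94 + 0.0910·11 + 0.1345·56 + 0.0759·51 + 0.0724·52 + 0.1736·37 = 121.9967
  x_1 = 0.1040·77 + 1.1296·94 + 0.1008·11 + 0.1352·56 + 0.1346·51 + 0.1403·52 + 0.0736·37 = 139.7477
  x_2 = 0.0895·77 + 0.1241·94 + 1.1313·11 + 0.0668·56 + 0.1488·51 + 0.0568·52 + 0.1414·37 = 50.5151
  x_3 = 0.1555·77 + 0.0650·94 + 0.0703·11 + 1.1321·56 + 0.1384·51 + 0.0867·52 + 0.1503·37 = 99.3831
  x_4 = 0.1501·77 + 0.0532·94 + 0.1151·11 + 0.0625·56 + 1.0538·51 + 0.0599·52 + 0.1682·37 = 84.4051
  x_5 = 0.0812·77 + 0.1495·94 + 0.1454·11 + 0.0698·56 + 0.1447·51 + 1.0906·52 + 0.1332·37 = 94.8343
  x_6 = 0.0985·77 + 0.0997·94 + 0.1571·11 + 0.0452·56 + 0.1331·51 + 0.0971·52 + 1.1661·37 = 76.1945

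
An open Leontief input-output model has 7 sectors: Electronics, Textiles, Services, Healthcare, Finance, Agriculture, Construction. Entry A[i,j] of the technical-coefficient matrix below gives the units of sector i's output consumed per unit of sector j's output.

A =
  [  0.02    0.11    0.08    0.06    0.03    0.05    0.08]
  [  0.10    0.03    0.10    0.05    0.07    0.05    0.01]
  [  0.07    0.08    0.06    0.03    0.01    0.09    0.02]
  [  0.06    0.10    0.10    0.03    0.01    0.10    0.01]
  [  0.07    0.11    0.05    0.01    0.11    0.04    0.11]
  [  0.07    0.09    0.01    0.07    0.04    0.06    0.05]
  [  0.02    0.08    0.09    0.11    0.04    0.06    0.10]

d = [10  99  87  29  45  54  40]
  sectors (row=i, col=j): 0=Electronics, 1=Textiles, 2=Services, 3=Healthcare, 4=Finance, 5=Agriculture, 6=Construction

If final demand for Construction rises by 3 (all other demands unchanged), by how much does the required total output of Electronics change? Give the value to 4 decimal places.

0.3414

Form M = I − A:
  [  0.98   -0.11   -0.08   -0.06   -0.03   -0.05   -0.08]
  [ -0.10    0.97   -0.10   -0.05   -0.07   -0.05   -0.01]
  [ -0.07   -0.08    0.94   -0.03   -0.01   -0.09   -0.02]
  [ -0.06   -0.10   -0.10    0.97   -0.01   -0.10   -0.01]
  [ -0.07   -0.11   -0.05   -0.01    0.89   -0.04   -0.11]
  [ -0.07   -0.09   -0.01   -0.07   -0.04    0.94   -0.05]
  [ -0.02   -0.08   -0.09   -0.11   -0.04   -0.06    0.90]
Leontief inverse L = M⁻¹:
  [  1.0670    0.1679    0.1345    0.0995    0.0614    0.0990    0.1138]
  [  0.1419    1.0918    0.1478    0.0828    0.0996    0.0958    0.0465]
  [  0.1084    0.1294    1.1013    0.0625    0.0349    0.1293    0.0477]
  [  0.1053    0.1547    0.1460    1.0652    0.0376    0.1452    0.0388]
  [  0.1227    0.1823    0.1140    0.0575    1.1555    0.0928    0.1625]
  [  0.1111    0.1457    0.0597    0.1061    0.0704    1.1028    0.0839]
  [  0.0729    0.1504    0.1531    0.1556    0.0744    0.1190    1.1401]
Total output x = L · d:
  x_0 = 1.0670·10 + 0.1679·99 + 0.1345·87 + 0.0995·29 + 0.0614·45 + 0.0990·54 + 0.1138·40 = 54.5354
  x_1 = 0.1419·10 + 1.0918·99 + 0.1478·87 + 0.0828·29 + 0.0996·45 + 0.0958·54 + 0.0465·40 = 136.2808
  x_2 = 0.1084·10 + 0.1294·99 + 1.1013·87 + 0.0625·29 + 0.0349·45 + 0.1293·54 + 0.0477·40 = 121.9804
  x_3 = 0.1053·10 + 0.1547·99 + 0.1460·87 + 1.0652·29 + 0.0376·45 + 0.1452·54 + 0.0388·40 = 71.0504
  x_4 = 0.1227·10 + 0.1823·99 + 0.1140·87 + 0.0575·29 + 1.1555·45 + 0.0928·54 + 0.1625·40 = 94.3658
  x_5 = 0.1111·10 + 0.1457·99 + 0.0597·87 + 0.1061·29 + 0.0704·45 + 1.1028·54 + 0.0839·40 = 89.8858
  x_6 = 0.0729·10 + 0.1504·99 + 0.1531·87 + 0.1556·29 + 0.0744·45 + 0.1190·54 + 1.1401·40 = 88.8386
Δx_0 = L[0,6] · Δd_6 = 0.1138 · 3 = 0.3414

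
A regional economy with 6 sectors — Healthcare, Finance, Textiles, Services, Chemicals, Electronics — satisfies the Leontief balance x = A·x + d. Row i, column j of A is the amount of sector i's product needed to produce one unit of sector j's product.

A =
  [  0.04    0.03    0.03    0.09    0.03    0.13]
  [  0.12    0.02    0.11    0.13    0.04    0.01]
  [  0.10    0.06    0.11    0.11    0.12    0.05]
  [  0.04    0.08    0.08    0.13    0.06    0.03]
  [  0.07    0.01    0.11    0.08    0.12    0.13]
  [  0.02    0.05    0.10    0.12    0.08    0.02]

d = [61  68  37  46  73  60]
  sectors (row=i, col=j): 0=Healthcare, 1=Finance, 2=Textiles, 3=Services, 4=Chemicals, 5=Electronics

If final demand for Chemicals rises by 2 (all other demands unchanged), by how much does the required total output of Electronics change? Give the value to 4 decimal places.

0.2787

Form M = I − A:
  [  0.96   -0.03   -0.03   -0.09   -0.03   -0.13]
  [ -0.12    0.98   -0.11   -0.13   -0.04   -0.01]
  [ -0.10   -0.06    0.89   -0.11   -0.12   -0.05]
  [ -0.04   -0.08   -0.08    0.87   -0.06   -0.03]
  [ -0.07   -0.01   -0.11   -0.08    0.88   -0.13]
  [ -0.02   -0.05   -0.10   -0.12   -0.08    0.98]
Leontief inverse L = M⁻¹:
  [  1.0738    0.0603    0.0858    0.1604    0.0768    0.1625]
  [  0.1678    1.0579    0.1748    0.2150    0.0979    0.0615]
  [  0.1641    0.1043    1.1995    0.2187    0.1995    0.1172]
  [  0.0910    0.1162    0.1497    1.2162    0.1184    0.0738]
  [  0.1262    0.0529    0.1971    0.1827    1.1999    0.1921]
  [  0.0687    0.0844    0.1675    0.2004    0.1394    1.0635]
Total output x = L · d:
  x_0 = 1.0738·61 + 0.0603·68 + 0.0858·37 + 0.1604·46 + 0.0768·73 + 0.1625·60 = 95.5130
  x_1 = 0.1678·61 + 1.0579·68 + 0.1748·37 + 0.2150·46 + 0.0979·73 + 0.0615·60 = 109.3734
  x_2 = 0.1641·61 + 0.1043·68 + 1.1995·37 + 0.2187·46 + 0.1995·73 + 0.1172·60 = 93.1401
  x_3 = 0.0910·61 + 0.1162·68 + 0.1497·37 + 1.2162·46 + 0.1184·73 + 0.0738·60 = 88.0094
  x_4 = 0.1262·61 + 0.0529·68 + 0.1971·37 + 0.1827·46 + 1.1999·73 + 0.1921·60 = 126.1121
  x_5 = 0.0687·61 + 0.0844·68 + 0.1675·37 + 0.2004·46 + 0.1394·73 + 1.0635·60 = 99.3296
Δx_5 = L[5,4] · Δd_4 = 0.1394 · 2 = 0.2787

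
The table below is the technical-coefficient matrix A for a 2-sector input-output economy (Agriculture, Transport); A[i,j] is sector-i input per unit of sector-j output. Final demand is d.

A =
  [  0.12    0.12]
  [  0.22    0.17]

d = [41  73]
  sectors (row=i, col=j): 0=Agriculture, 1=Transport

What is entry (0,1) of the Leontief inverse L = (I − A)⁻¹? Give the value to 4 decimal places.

Form M = I − A:
  [  0.88   -0.12]
  [ -0.22    0.83]
Leontief inverse L = M⁻¹:
  [  1.1790    0.1705]
  [  0.3125    1.2500]
Total output x = L · d:
  x_0 = 1.1790·41 + 0.1705·73 = 60.7813
  x_1 = 0.3125·41 + 1.2500·73 = 104.0625

L[0,1] = 0.1705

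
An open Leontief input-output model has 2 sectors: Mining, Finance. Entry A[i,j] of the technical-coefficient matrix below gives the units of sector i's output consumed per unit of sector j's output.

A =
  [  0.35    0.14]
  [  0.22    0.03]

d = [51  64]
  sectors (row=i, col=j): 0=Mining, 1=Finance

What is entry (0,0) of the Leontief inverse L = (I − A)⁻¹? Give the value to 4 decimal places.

L[0,0] = 1.6175

Form M = I − A:
  [  0.65   -0.14]
  [ -0.22    0.97]
Leontief inverse L = M⁻¹:
  [  1.6175    0.2335]
  [  0.3669    1.0839]
Total output x = L · d:
  x_0 = 1.6175·51 + 0.2335·64 = 97.4320
  x_1 = 0.3669·51 + 1.0839·64 = 88.0774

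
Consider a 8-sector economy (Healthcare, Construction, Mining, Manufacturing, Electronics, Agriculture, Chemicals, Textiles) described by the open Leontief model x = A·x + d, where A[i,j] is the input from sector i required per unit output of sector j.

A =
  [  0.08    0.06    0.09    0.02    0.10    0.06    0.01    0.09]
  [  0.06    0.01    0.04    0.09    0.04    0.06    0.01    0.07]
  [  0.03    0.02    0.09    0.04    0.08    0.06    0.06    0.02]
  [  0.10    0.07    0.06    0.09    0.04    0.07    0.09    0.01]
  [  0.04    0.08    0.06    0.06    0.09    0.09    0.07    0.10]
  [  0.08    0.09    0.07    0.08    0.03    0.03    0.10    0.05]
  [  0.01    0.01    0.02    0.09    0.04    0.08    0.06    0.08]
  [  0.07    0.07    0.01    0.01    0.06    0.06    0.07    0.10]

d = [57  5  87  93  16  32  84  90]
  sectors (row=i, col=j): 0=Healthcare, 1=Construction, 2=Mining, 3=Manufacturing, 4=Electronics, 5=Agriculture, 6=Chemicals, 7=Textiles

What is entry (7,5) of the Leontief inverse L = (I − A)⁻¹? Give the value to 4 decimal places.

L[7,5] = 0.1140

Form M = I − A:
  [  0.92   -0.06   -0.09   -0.02   -0.10   -0.06   -0.01   -0.09]
  [ -0.06    0.99   -0.04   -0.09   -0.04   -0.06   -0.01   -0.07]
  [ -0.03   -0.02    0.91   -0.04   -0.08   -0.06   -0.06   -0.02]
  [ -0.10   -0.07   -0.06    0.91   -0.04   -0.07   -0.09   -0.01]
  [ -0.04   -0.08   -0.06   -0.06    0.91   -0.09   -0.07   -0.10]
  [ -0.08   -0.09   -0.07   -0.08   -0.03    0.97   -0.10   -0.05]
  [ -0.01   -0.01   -0.02   -0.09   -0.04   -0.08    0.94   -0.08]
  [ -0.07   -0.07   -0.01   -0.01   -0.06   -0.06   -0.07    0.90]
Leontief inverse L = M⁻¹:
  [  1.1373    0.1131    0.1456    0.0724    0.1632    0.1219    0.0664    0.1574]
  [  0.1081    1.0529    0.0819    0.1319    0.0848    0.1061    0.0565    0.1163]
  [  0.0717    0.0595    1.1342    0.0867    0.1268    0.1094    0.1082    0.0678]
  [  0.1602    0.1205    0.1181    1.1533    0.0997    0.1338    0.1480    0.0725]
  [  0.1059    0.1396    0.1186    0.1274    1.1557    0.1612    0.1386    0.1752]
  [  0.1375    0.1369    0.1235    0.1406    0.0885    1.0937    0.1556    0.1131]
  [  0.0565    0.0526    0.0579    0.1368    0.0810    0.1272    1.1108    0.1274]
  [  0.1201    0.1152    0.0522    0.0582    0.1111    0.1140    0.1184    1.1631]
Total output x = L · d:
  x_0 = 1.1373·57 + 0.1131·5 + 0.1456·87 + 0.0724·93 + 0.1632·16 + 0.1219·32 + 0.0664·84 + 0.1574·90 = 111.0371
  x_1 = 0.1081·57 + 1.0529·5 + 0.0819·87 + 0.1319·93 + 0.0848·16 + 0.1061·32 + 0.0565·84 + 0.1163·90 = 50.7856
  x_2 = 0.0717·57 + 0.0595·5 + 1.1342·87 + 0.0867·93 + 0.1268·16 + 0.1094·32 + 0.1082·84 + 0.0678·90 = 131.8459
  x_3 = 0.1602·57 + 0.1205·5 + 0.1181·87 + 1.1533·93 + 0.0997·16 + 0.1338·32 + 0.1480·84 + 0.0725·90 = 152.0963
  x_4 = 0.1059·57 + 0.1396·5 + 0.1186·87 + 0.1274·93 + 1.1557·16 + 0.1612·32 + 0.1386·84 + 0.1752·90 = 79.9579
  x_5 = 0.1375·57 + 0.1369·5 + 0.1235·87 + 0.1406·93 + 0.0885·16 + 1.0937·32 + 0.1556·84 + 0.1131·90 = 92.0192
  x_6 = 0.0565·57 + 0.0526·5 + 0.0579·87 + 0.1368·93 + 0.0810·16 + 0.1272·32 + 1.1108·84 + 0.1274·90 = 131.3805
  x_7 = 0.1201·57 + 0.1152·5 + 0.0522·87 + 0.0582·93 + 0.1111·16 + 0.1140·32 + 0.1184·84 + 1.1631·90 = 137.4247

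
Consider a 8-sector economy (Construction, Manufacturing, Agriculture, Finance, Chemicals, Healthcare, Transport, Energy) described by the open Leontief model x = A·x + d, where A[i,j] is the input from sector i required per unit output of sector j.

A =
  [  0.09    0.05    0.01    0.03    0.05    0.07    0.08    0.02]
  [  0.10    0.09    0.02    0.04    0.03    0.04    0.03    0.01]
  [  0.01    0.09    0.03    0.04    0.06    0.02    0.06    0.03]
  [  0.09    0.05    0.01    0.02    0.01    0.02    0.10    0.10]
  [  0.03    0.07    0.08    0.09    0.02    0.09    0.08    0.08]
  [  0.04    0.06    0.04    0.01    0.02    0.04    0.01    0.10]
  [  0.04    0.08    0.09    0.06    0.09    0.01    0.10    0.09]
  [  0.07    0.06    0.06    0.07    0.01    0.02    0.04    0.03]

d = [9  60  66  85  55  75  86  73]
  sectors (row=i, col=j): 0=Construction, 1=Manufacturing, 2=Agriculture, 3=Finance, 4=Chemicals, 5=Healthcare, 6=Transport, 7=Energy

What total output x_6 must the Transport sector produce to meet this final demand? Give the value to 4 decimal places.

Form M = I − A:
  [  0.91   -0.05   -0.01   -0.03   -0.05   -0.07   -0.08   -0.02]
  [ -0.10    0.91   -0.02   -0.04   -0.03   -0.04   -0.03   -0.01]
  [ -0.01   -0.09    0.97   -0.04   -0.06   -0.02   -0.06   -0.03]
  [ -0.09   -0.05   -0.01    0.98   -0.01   -0.02   -0.10   -0.10]
  [ -0.03   -0.07   -0.08   -0.09    0.98   -0.09   -0.08   -0.08]
  [ -0.04   -0.06   -0.04   -0.01   -0.02    0.96   -0.01   -0.10]
  [ -0.04   -0.08   -0.09   -0.06   -0.09   -0.01    0.90   -0.09]
  [ -0.07   -0.06   -0.06   -0.07   -0.01   -0.02   -0.04    0.97]
Leontief inverse L = M⁻¹:
  [  1.1329    0.0968    0.0400    0.0603    0.0778    0.0986    0.1240    0.0599]
  [  0.1419    1.1314    0.0413    0.0647    0.0530    0.0662    0.0675    0.0400]
  [  0.0466    0.1325    1.0562    0.0683    0.0822    0.0424    0.0971    0.0622]
  [  0.1352    0.0969    0.0411    1.0527    0.0387    0.0446    0.1449    0.1348]
  [  0.0846    0.1328    0.1174    0.1284    1.0535    0.1197    0.1349    0.1317]
  [  0.0736    0.0962    0.0610    0.0341    0.0372    1.0595    0.0382    0.1237]
  [  0.0969    0.1491    0.1344    0.1082    0.1281    0.0454    1.1639    0.1421]
  [  0.1096    0.1017    0.0817    0.0950    0.0337    0.0420    0.0798    1.0611]
Total output x = L · d:
  x_0 = 1.1329·9 + 0.0968·60 + 0.0400·66 + 0.0603·85 + 0.0778·55 + 0.0986·75 + 0.1240·86 + 0.0599·73 = 50.4782
  x_1 = 0.1419·9 + 1.1314·60 + 0.0413·66 + 0.0647·85 + 0.0530·55 + 0.0662·75 + 0.0675·86 + 0.0400·73 = 93.9925
  x_2 = 0.0466·9 + 0.1325·60 + 1.0562·66 + 0.0683·85 + 0.0822·55 + 0.0424·75 + 0.0971·86 + 0.0622·73 = 104.4782
  x_3 = 0.1352·9 + 0.0969·60 + 0.0411·66 + 1.0527·85 + 0.0387·55 + 0.0446·75 + 0.1449·86 + 0.1348·73 = 126.9942
  x_4 = 0.0846·9 + 0.1328·60 + 0.1174·66 + 0.1284·85 + 1.0535·55 + 0.1197·75 + 0.1349·86 + 0.1317·73 = 115.5328
  x_5 = 0.0736·9 + 0.0962·60 + 0.0610·66 + 0.0341·85 + 0.0372·55 + 1.0595·75 + 0.0382·86 + 0.1237·73 = 107.1815
  x_6 = 0.0969·9 + 0.1491·60 + 0.1344·66 + 0.1082·85 + 0.1281·55 + 0.0454·75 + 1.1639·86 + 0.1421·73 = 148.8001
  x_7 = 0.1096·9 + 0.1017·60 + 0.0817·66 + 0.0950·85 + 0.0337·55 + 0.0420·75 + 0.0798·86 + 1.0611·73 = 109.8786

148.8001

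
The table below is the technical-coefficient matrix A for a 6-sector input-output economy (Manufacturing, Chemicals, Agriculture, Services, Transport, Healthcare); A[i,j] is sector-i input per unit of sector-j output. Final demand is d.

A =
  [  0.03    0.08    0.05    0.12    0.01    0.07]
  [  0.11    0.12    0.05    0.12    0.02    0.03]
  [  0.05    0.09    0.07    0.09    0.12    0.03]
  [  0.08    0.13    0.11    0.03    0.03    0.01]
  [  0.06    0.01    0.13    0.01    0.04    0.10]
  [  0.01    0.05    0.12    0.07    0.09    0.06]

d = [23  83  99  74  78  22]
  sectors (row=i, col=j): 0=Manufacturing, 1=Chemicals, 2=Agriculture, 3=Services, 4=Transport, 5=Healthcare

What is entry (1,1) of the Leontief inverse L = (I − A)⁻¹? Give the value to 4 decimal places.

Form M = I − A:
  [  0.97   -0.08   -0.05   -0.12   -0.01   -0.07]
  [ -0.11    0.88   -0.05   -0.12   -0.02   -0.03]
  [ -0.05   -0.09    0.93   -0.09   -0.12   -0.03]
  [ -0.08   -0.13   -0.11    0.97   -0.03   -0.01]
  [ -0.06   -0.01   -0.13   -0.01    0.96   -0.10]
  [ -0.01   -0.05   -0.12   -0.07   -0.09    0.94]
Leontief inverse L = M⁻¹:
  [  1.0690    0.1379    0.1023    0.1660    0.0407    0.0934]
  [  0.1598    1.1931    0.1094    0.1824    0.0516    0.0609]
  [  0.0979    0.1517    1.1361    0.1427    0.1569    0.0666]
  [  0.1239    0.1912    0.1594    1.0881    0.0628    0.0387]
  [  0.0882    0.0544    0.1819    0.0550    1.0803    0.1296]
  [  0.0501    0.1037    0.1812    0.1160    0.1313    1.0919]
Total output x = L · d:
  x_0 = 1.0690·23 + 0.1379·83 + 0.1023·99 + 0.1660·74 + 0.0407·78 + 0.0934·22 = 63.6708
  x_1 = 0.1598·23 + 1.1931·83 + 0.1094·99 + 0.1824·74 + 0.0516·78 + 0.0609·22 = 132.3957
  x_2 = 0.0979·23 + 0.1517·83 + 1.1361·99 + 0.1427·74 + 0.1569·78 + 0.0666·22 = 151.5862
  x_3 = 0.1239·23 + 0.1912·83 + 0.1594·99 + 1.0881·74 + 0.0628·78 + 0.0387·22 = 120.7808
  x_4 = 0.0882·23 + 0.0544·83 + 0.1819·99 + 0.0550·74 + 1.0803·78 + 0.1296·22 = 115.7431
  x_5 = 0.0501·23 + 0.1037·83 + 0.1812·99 + 0.1160·74 + 0.1313·78 + 1.0919·22 = 70.5515

L[1,1] = 1.1931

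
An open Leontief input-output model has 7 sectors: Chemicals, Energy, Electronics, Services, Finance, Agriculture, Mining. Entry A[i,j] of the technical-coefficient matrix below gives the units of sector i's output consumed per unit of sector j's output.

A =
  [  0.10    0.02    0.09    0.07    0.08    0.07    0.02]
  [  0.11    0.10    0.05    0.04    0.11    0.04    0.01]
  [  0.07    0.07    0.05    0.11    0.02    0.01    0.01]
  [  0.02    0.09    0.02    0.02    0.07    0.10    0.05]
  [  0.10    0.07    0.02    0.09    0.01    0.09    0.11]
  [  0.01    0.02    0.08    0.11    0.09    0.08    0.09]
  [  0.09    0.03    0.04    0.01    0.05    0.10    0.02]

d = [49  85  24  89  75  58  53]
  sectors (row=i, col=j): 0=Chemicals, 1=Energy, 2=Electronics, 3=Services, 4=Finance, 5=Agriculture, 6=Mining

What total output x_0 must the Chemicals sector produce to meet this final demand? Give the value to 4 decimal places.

Form M = I − A:
  [  0.90   -0.02   -0.09   -0.07   -0.08   -0.07   -0.02]
  [ -0.11    0.90   -0.05   -0.04   -0.11   -0.04   -0.01]
  [ -0.07   -0.07    0.95   -0.11   -0.02   -0.01   -0.01]
  [ -0.02   -0.09   -0.02    0.98   -0.07   -0.10   -0.05]
  [ -0.10   -0.07   -0.02   -0.09    0.99   -0.09   -0.11]
  [ -0.01   -0.02   -0.08   -0.11   -0.09    0.92   -0.09]
  [ -0.09   -0.03   -0.04   -0.01   -0.05   -0.10    0.98]
Leontief inverse L = M⁻¹:
  [  1.1528    0.0628    0.1307    0.1256    0.1258    0.1241    0.0574]
  [  0.1734    1.1480    0.0923    0.0956    0.1613    0.0955    0.0479]
  [  0.1107    0.1076    1.0787    0.1447    0.0591    0.0499    0.0330]
  [  0.0659    0.1269    0.0536    1.0641    0.1133    0.1470    0.0837]
  [  0.1571    0.1139    0.0654    0.1400    1.0680    0.1532    0.1461]
  [  0.0620    0.0671    0.1173    0.1623    0.1367    1.1412    0.1316]
  [  0.1307    0.0593    0.0747    0.0549    0.0885    0.1421    1.0502]
Total output x = L · d:
  x_0 = 1.1528·49 + 0.0628·85 + 0.1307·24 + 0.1256·89 + 0.1258·75 + 0.1241·58 + 0.0574·53 = 95.8261
  x_1 = 0.1734·49 + 1.1480·85 + 0.0923·24 + 0.0956·89 + 0.1613·75 + 0.0955·58 + 0.0479·53 = 136.9764
  x_2 = 0.1107·49 + 0.1076·85 + 1.0787·24 + 0.1447·89 + 0.0591·75 + 0.0499·58 + 0.0330·53 = 62.4222
  x_3 = 0.0659·49 + 0.1269·85 + 0.0536·24 + 1.0641·89 + 0.1133·75 + 0.1470·58 + 0.0837·53 = 131.4667
  x_4 = 0.1571·49 + 0.1139·85 + 0.0654·24 + 0.1400·89 + 1.0680·75 + 0.1532·58 + 0.1461·53 = 128.1338
  x_5 = 0.0620·49 + 0.0671·85 + 0.1173·24 + 0.1623·89 + 0.1367·75 + 1.1412·58 + 0.1316·53 = 109.4185
  x_6 = 0.1307·49 + 0.0593·85 + 0.0747·24 + 0.0549·89 + 0.0885·75 + 0.1421·58 + 1.0502·53 = 88.6671

95.8261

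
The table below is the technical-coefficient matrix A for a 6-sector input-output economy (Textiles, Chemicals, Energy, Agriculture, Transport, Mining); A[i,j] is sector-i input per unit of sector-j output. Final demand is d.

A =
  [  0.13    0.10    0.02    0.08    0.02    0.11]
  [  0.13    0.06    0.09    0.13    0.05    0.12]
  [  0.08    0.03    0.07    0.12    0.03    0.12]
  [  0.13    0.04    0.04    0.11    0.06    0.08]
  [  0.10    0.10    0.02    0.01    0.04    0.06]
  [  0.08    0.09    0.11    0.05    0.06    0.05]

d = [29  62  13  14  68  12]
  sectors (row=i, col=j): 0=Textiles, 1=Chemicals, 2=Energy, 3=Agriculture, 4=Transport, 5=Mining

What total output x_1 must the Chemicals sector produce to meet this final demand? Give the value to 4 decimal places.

91.8236

Form M = I − A:
  [  0.87   -0.10   -0.02   -0.08   -0.02   -0.11]
  [ -0.13    0.94   -0.09   -0.13   -0.05   -0.12]
  [ -0.08   -0.03    0.93   -0.12   -0.03   -0.12]
  [ -0.13   -0.04   -0.04    0.89   -0.06   -0.08]
  [ -0.10   -0.10   -0.02   -0.01    0.96   -0.06]
  [ -0.08   -0.09   -0.11   -0.05   -0.06    0.95]
Leontief inverse L = M⁻¹:
  [  1.2278    0.1638    0.0725    0.1553    0.0579    0.1887]
  [  0.2478    1.1355    0.1524    0.2219    0.0964    0.2161]
  [  0.1699    0.0875    1.1198    0.1906    0.0670    0.1925]
  [  0.2248    0.1020    0.0859    1.1801    0.0961    0.1552]
  [  0.1702    0.1474    0.0575    0.0632    1.0660    0.1182]
  [  0.1691    0.1462    0.1584    0.1223    0.0942    1.1269]
Total output x = L · d:
  x_0 = 1.2278·29 + 0.1638·62 + 0.0725·13 + 0.1553·14 + 0.0579·68 + 0.1887·12 = 55.0765
  x_1 = 0.2478·29 + 1.1355·62 + 0.1524·13 + 0.2219·14 + 0.0964·68 + 0.2161·12 = 91.8236
  x_2 = 0.1699·29 + 0.0875·62 + 1.1198·13 + 0.1906·14 + 0.0670·68 + 0.1925·12 = 34.4451
  x_3 = 0.2248·29 + 0.1020·62 + 0.0859·13 + 1.1801·14 + 0.0961·68 + 0.1552·12 = 38.8769
  x_4 = 0.1702·29 + 0.1474·62 + 0.0575·13 + 0.0632·14 + 1.0660·68 + 0.1182·12 = 89.6119
  x_5 = 0.1691·29 + 0.1462·62 + 0.1584·13 + 0.1223·14 + 0.0942·68 + 1.1269·12 = 37.6629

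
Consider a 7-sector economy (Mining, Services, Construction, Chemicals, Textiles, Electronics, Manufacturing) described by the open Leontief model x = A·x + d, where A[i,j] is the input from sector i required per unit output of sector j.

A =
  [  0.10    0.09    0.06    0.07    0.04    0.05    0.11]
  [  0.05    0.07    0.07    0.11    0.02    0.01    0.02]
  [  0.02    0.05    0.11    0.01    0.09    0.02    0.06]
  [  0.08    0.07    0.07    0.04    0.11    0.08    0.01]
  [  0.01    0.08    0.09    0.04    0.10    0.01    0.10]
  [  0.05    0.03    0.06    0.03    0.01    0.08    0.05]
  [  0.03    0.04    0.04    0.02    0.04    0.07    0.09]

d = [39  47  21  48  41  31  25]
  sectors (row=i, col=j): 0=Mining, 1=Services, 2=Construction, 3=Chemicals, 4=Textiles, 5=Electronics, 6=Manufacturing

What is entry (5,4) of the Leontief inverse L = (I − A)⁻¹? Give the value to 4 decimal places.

Form M = I − A:
  [  0.90   -0.09   -0.06   -0.07   -0.04   -0.05   -0.11]
  [ -0.05    0.93   -0.07   -0.11   -0.02   -0.01   -0.02]
  [ -0.02   -0.05    0.89   -0.01   -0.09   -0.02   -0.06]
  [ -0.08   -0.07   -0.07    0.96   -0.11   -0.08   -0.01]
  [ -0.01   -0.08   -0.09   -0.04    0.90   -0.01   -0.10]
  [ -0.05   -0.03   -0.06   -0.03   -0.01    0.92   -0.05]
  [ -0.03   -0.04   -0.04   -0.02   -0.04   -0.07    0.91]
Leontief inverse L = M⁻¹:
  [  1.1430    0.1429    0.1193    0.1108    0.0878    0.0894    0.1650]
  [  0.0808    1.1081    0.1142    0.1387    0.0593    0.0356    0.0516]
  [  0.0404    0.0852    1.1558    0.0334    0.1282    0.0401    0.0996]
  [  0.1149    0.1185    0.1276    1.0761    0.1559    0.1101    0.0599]
  [  0.0357    0.1223    0.1423    0.0699    1.1450    0.0359    0.1450]
  [  0.0744    0.0584    0.0954    0.0509    0.0363    1.1048    0.0818]
  [  0.0528    0.0696    0.0762    0.0419    0.0677    0.0953    1.1250]
Total output x = L · d:
  x_0 = 1.1430·39 + 0.1429·47 + 0.1193·21 + 0.1108·48 + 0.0878·41 + 0.0894·31 + 0.1650·25 = 69.6144
  x_1 = 0.0808·39 + 1.1081·47 + 0.1142·21 + 0.1387·48 + 0.0593·41 + 0.0356·31 + 0.0516·25 = 69.1139
  x_2 = 0.0404·39 + 0.0852·47 + 1.1558·21 + 0.0334·48 + 0.1282·41 + 0.0401·31 + 0.0996·25 = 40.4439
  x_3 = 0.1149·39 + 0.1185·47 + 0.1276·21 + 1.0761·48 + 0.1559·41 + 0.1101·31 + 0.0599·25 = 75.6921
  x_4 = 0.0357·39 + 0.1223·47 + 0.1423·21 + 0.0699·48 + 1.1450·41 + 0.0359·31 + 0.1450·25 = 65.1678
  x_5 = 0.0744·39 + 0.0584·47 + 0.0954·21 + 0.0509·48 + 0.0363·41 + 1.1048·31 + 0.0818·25 = 47.8727
  x_6 = 0.0528·39 + 0.0696·47 + 0.0762·21 + 0.0419·48 + 0.0677·41 + 0.0953·31 + 1.1250·25 = 42.7938

L[5,4] = 0.0363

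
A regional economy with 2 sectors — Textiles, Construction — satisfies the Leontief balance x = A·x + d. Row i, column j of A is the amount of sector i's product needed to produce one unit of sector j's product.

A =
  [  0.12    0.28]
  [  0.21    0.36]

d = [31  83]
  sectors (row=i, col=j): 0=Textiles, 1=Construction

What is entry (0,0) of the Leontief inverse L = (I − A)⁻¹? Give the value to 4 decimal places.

L[0,0] = 1.2688

Form M = I − A:
  [  0.88   -0.28]
  [ -0.21    0.64]
Leontief inverse L = M⁻¹:
  [  1.2688    0.5551]
  [  0.4163    1.7446]
Total output x = L · d:
  x_0 = 1.2688·31 + 0.5551·83 = 85.4084
  x_1 = 0.4163·31 + 1.7446·83 = 157.7121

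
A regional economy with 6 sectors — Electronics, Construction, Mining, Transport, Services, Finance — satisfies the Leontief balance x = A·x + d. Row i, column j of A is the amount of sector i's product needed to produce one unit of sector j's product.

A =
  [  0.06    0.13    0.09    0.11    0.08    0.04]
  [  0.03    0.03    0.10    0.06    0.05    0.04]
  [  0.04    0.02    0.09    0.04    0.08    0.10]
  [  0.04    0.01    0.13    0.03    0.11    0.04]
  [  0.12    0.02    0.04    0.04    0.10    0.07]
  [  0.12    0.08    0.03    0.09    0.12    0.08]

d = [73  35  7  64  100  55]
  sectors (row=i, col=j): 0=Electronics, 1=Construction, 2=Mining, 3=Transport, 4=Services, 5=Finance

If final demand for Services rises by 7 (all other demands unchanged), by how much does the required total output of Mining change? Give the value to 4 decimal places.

0.9841

Form M = I − A:
  [  0.94   -0.13   -0.09   -0.11   -0.08   -0.04]
  [ -0.03    0.97   -0.10   -0.06   -0.05   -0.04]
  [ -0.04   -0.02    0.91   -0.04   -0.08   -0.10]
  [ -0.04   -0.01   -0.13    0.97   -0.11   -0.04]
  [ -0.12   -0.02   -0.04   -0.04    0.90   -0.07]
  [ -0.12   -0.08   -0.03   -0.09   -0.12    0.92]
Leontief inverse L = M⁻¹:
  [  1.1140    0.1650    0.1607    0.1580    0.1540    0.0917]
  [  0.0655    1.0518    0.1416    0.0893    0.0978    0.0753]
  [  0.0896    0.0510    1.1356    0.0793    0.1406    0.1437]
  [  0.0858    0.0364    0.1746    1.0647    0.1664    0.0832]
  [  0.1722    0.0590    0.0905    0.0853    1.1631    0.1121]
  [  0.1848    0.1259    0.0992    0.1462    0.2012    1.1329]
Total output x = L · d:
  x_0 = 1.1140·73 + 0.1650·35 + 0.1607·7 + 0.1580·64 + 0.1540·100 + 0.0917·55 = 118.7774
  x_1 = 0.0655·73 + 1.0518·35 + 0.1416·7 + 0.0893·64 + 0.0978·100 + 0.0753·55 = 62.2231
  x_2 = 0.0896·73 + 0.0510·35 + 1.1356·7 + 0.0793·64 + 0.1406·100 + 0.1437·55 = 43.3118
  x_3 = 0.0858·73 + 0.0364·35 + 0.1746·7 + 1.0647·64 + 0.1664·100 + 0.0832·55 = 98.1144
  x_4 = 0.1722·73 + 0.0590·35 + 0.0905·7 + 0.0853·64 + 1.1631·100 + 0.1121·55 = 143.2012
  x_5 = 0.1848·73 + 0.1259·35 + 0.0992·7 + 0.1462·64 + 0.2012·100 + 1.1329·55 = 110.3749
Δx_2 = L[2,4] · Δd_4 = 0.1406 · 7 = 0.9841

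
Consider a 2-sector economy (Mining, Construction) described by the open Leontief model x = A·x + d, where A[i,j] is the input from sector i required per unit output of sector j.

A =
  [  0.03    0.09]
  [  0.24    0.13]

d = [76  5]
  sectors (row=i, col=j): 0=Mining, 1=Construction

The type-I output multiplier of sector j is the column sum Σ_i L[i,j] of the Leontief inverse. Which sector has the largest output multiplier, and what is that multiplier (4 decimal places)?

Mining (1.3499)

Form M = I − A:
  [  0.97   -0.09]
  [ -0.24    0.87]
Leontief inverse L = M⁻¹:
  [  1.0580    0.1094]
  [  0.2919    1.1796]
Total output x = L · d:
  x_0 = 1.0580·76 + 0.1094·5 = 80.9559
  x_1 = 0.2919·76 + 1.1796·5 = 28.0798
Output multipliers (column sums of L):
  Mining: 1.3499
  Construction: 1.2891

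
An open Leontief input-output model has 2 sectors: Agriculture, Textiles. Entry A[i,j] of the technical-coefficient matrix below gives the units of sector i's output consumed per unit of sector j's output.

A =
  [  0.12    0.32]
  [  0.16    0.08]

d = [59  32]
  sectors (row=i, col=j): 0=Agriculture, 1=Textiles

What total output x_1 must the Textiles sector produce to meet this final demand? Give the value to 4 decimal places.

49.5781

Form M = I − A:
  [  0.88   -0.32]
  [ -0.16    0.92]
Leontief inverse L = M⁻¹:
  [  1.2131    0.4219]
  [  0.2110    1.1603]
Total output x = L · d:
  x_0 = 1.2131·59 + 0.4219·32 = 85.0738
  x_1 = 0.2110·59 + 1.1603·32 = 49.5781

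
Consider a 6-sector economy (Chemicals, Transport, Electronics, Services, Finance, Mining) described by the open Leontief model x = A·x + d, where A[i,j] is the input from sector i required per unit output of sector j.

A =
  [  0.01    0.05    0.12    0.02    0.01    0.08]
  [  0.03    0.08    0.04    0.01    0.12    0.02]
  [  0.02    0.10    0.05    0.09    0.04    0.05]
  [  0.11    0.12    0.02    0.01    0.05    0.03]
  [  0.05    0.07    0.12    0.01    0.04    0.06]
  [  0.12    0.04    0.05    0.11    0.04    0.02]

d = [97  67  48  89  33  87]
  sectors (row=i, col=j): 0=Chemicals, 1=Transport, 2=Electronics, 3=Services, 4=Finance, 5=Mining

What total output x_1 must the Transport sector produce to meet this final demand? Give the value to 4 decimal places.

Form M = I − A:
  [  0.99   -0.05   -0.12   -0.02   -0.01   -0.08]
  [ -0.03    0.92   -0.04   -0.01   -0.12   -0.02]
  [ -0.02   -0.10    0.95   -0.09   -0.04   -0.05]
  [ -0.11   -0.12   -0.02    0.99   -0.05   -0.03]
  [ -0.05   -0.07   -0.12   -0.01    0.96   -0.06]
  [ -0.12   -0.04   -0.05   -0.11   -0.04    0.98]
Leontief inverse L = M⁻¹:
  [  1.0342    0.0847    0.1445    0.0460    0.0338    0.0970]
  [  0.0503    1.1139    0.0743    0.0250    0.1458    0.0403]
  [  0.0504    0.1429    1.0801    0.1091    0.0720    0.0699]
  [  0.1303    0.1555    0.0574    1.0262    0.0788    0.0530]
  [  0.0745    0.1104    0.1541    0.0366    1.0680    0.0827]
  [  0.1489    0.0851    0.0886    0.1289    0.0662    1.0468]
Total output x = L · d:
  x_0 = 1.0342·97 + 0.0847·67 + 0.1445·48 + 0.0460·89 + 0.0338·33 + 0.0970·87 = 126.5779
  x_1 = 0.0503·97 + 1.1139·67 + 0.0743·48 + 0.0250·89 + 0.1458·33 + 0.0403·87 = 93.6181
  x_2 = 0.0504·97 + 0.1429·67 + 1.0801·48 + 0.1091·89 + 0.0720·33 + 0.0699·87 = 84.4737
  x_3 = 0.1303·97 + 0.1555·67 + 0.0574·48 + 1.0262·89 + 0.0788·33 + 0.0530·87 = 124.3505
  x_4 = 0.0745·97 + 0.1104·67 + 0.1541·48 + 0.0366·89 + 1.0680·33 + 0.0827·87 = 67.7189
  x_5 = 0.1489·97 + 0.0851·67 + 0.0886·48 + 0.1289·89 + 0.0662·33 + 1.0468·87 = 129.1276

93.6181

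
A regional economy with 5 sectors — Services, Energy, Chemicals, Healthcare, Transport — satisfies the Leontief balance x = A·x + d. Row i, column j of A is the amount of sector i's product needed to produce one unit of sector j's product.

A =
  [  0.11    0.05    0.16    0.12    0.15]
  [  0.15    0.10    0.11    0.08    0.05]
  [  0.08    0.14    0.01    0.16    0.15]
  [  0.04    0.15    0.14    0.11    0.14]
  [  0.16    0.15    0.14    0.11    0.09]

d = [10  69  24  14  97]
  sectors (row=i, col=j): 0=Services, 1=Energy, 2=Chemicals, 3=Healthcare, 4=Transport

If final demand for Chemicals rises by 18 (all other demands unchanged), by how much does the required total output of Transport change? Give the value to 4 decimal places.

Form M = I − A:
  [  0.89   -0.05   -0.16   -0.12   -0.15]
  [ -0.15    0.90   -0.11   -0.08   -0.05]
  [ -0.08   -0.14    0.99   -0.16   -0.15]
  [ -0.04   -0.15   -0.14    0.89   -0.14]
  [ -0.16   -0.15   -0.14   -0.11    0.91]
Leontief inverse L = M⁻¹:
  [  1.2577    0.2182    0.3122    0.2842    0.3145]
  [  0.2709    1.2289    0.2363    0.2122    0.1838]
  [  0.2190    0.2911    1.1613    0.3003    0.2897]
  [  0.1873    0.3136    0.2848    1.2640    0.2895]
  [  0.3221    0.3236    0.3069    0.2839    1.2641]
Total output x = L · d:
  x_0 = 1.2577·10 + 0.2182·69 + 0.3122·24 + 0.2842·14 + 0.3145·97 = 69.6109
  x_1 = 0.2709·10 + 1.2289·69 + 0.2363·24 + 0.2122·14 + 0.1838·97 = 113.9752
  x_2 = 0.2190·10 + 0.2911·69 + 1.1613·24 + 0.3003·14 + 0.2897·97 = 82.4570
  x_3 = 0.1873·10 + 0.3136·69 + 0.2848·24 + 1.2640·14 + 0.2895·97 = 76.1301
  x_4 = 0.3221·10 + 0.3236·69 + 0.3069·24 + 0.2839·14 + 1.2641·97 = 159.5081
Δx_4 = L[4,2] · Δd_2 = 0.3069 · 18 = 5.5248

5.5248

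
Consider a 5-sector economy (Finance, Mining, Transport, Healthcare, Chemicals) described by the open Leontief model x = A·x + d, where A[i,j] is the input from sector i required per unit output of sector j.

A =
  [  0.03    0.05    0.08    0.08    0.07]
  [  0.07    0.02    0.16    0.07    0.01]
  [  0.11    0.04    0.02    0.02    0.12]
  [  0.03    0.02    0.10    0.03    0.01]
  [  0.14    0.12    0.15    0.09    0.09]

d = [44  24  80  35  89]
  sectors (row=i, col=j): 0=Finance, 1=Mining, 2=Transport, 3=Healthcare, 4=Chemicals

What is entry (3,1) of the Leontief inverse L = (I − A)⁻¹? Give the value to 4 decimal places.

Form M = I − A:
  [  0.97   -0.05   -0.08   -0.08   -0.07]
  [ -0.07    0.98   -0.16   -0.07   -0.01]
  [ -0.11   -0.04    0.98   -0.02   -0.12]
  [ -0.03   -0.02   -0.10    0.97   -0.01]
  [ -0.14   -0.12   -0.15   -0.09    0.91]
Leontief inverse L = M⁻¹:
  [  1.0683    0.0741    0.1255    0.1054    0.1007]
  [  0.1069    1.0414    0.1953    0.0923    0.0464]
  [  0.1509    0.0715    1.0736    0.0541    0.1546]
  [  0.0529    0.0328    0.1210    1.0431    0.0319]
  [  0.2086    0.1638    0.2340    0.1405    1.1491]
Total output x = L · d:
  x_0 = 1.0683·44 + 0.0741·24 + 0.1255·80 + 0.1054·35 + 0.1007·89 = 71.4718
  x_1 = 0.1069·44 + 1.0414·24 + 0.1953·80 + 0.0923·35 + 0.0464·89 = 52.6793
  x_2 = 0.1509·44 + 0.0715·24 + 1.0736·80 + 0.0541·35 + 0.1546·89 = 109.8916
  x_3 = 0.0529·44 + 0.0328·24 + 0.1210·80 + 1.0431·35 + 0.0319·89 = 52.1413
  x_4 = 0.2086·44 + 0.1638·24 + 0.2340·80 + 0.1405·35 + 1.1491·89 = 139.0154

L[3,1] = 0.0328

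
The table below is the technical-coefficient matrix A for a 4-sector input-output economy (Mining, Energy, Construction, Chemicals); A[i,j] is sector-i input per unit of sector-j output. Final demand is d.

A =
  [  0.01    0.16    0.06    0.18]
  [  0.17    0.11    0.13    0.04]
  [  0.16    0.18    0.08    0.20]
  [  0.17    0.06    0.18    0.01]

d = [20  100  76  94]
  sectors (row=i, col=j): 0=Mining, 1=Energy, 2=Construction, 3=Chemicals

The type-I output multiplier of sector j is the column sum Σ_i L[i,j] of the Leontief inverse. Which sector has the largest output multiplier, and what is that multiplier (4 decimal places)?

Energy (1.9728)

Form M = I − A:
  [  0.99   -0.16   -0.06   -0.18]
  [ -0.17    0.89   -0.13   -0.04]
  [ -0.16   -0.18    0.92   -0.20]
  [ -0.17   -0.06   -0.18    0.99]
Leontief inverse L = M⁻¹:
  [  1.1204    0.2496    0.1563    0.2454]
  [  0.2705    1.2261    0.2189    0.1429]
  [  0.3052    0.3215    1.2137    0.3137]
  [  0.2643    0.1756    0.2608    1.1179]
Total output x = L · d:
  x_0 = 1.1204·20 + 0.2496·100 + 0.1563·76 + 0.2454·94 = 82.3110
  x_1 = 0.2705·20 + 1.2261·100 + 0.2189·76 + 0.1429·94 = 158.0894
  x_2 = 0.3052·20 + 0.3215·100 + 1.2137·76 + 0.3137·94 = 159.9740
  x_3 = 0.2643·20 + 0.1756·100 + 0.2608·76 + 1.1179·94 = 147.7511
Output multipliers (column sums of L):
  Mining: 1.9603
  Energy: 1.9728
  Construction: 1.8496
  Chemicals: 1.8199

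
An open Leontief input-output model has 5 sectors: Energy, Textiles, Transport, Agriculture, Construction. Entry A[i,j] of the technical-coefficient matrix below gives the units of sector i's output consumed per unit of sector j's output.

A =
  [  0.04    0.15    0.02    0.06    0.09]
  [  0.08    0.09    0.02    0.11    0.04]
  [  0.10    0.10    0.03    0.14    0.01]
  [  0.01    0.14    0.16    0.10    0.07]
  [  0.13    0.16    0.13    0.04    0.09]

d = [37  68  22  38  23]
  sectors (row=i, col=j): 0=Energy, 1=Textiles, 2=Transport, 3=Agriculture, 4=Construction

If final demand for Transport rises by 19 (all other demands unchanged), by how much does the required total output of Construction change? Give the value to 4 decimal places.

3.4873

Form M = I − A:
  [  0.96   -0.15   -0.02   -0.06   -0.09]
  [ -0.08    0.91   -0.02   -0.11   -0.04]
  [ -0.10   -0.10    0.97   -0.14   -0.01]
  [ -0.01   -0.14   -0.16    0.90   -0.07]
  [ -0.13   -0.16   -0.13   -0.04    0.91]
Leontief inverse L = M⁻¹:
  [  1.0854    0.2259    0.0631    0.1154    0.1269]
  [  0.1155    1.1633    0.0634    0.1631    0.0758]
  [  0.1359    0.1802    1.0771    0.2008    0.0486]
  [  0.0696    0.2367    0.2163    1.1833    0.1107]
  [  0.1978    0.2730    0.1835    0.1259    1.1422]
Total output x = L · d:
  x_0 = 1.0854·37 + 0.2259·68 + 0.0631·22 + 0.1154·38 + 0.1269·23 = 64.2150
  x_1 = 0.1155·37 + 1.1633·68 + 0.0634·22 + 0.1631·38 + 0.0758·23 = 92.7189
  x_2 = 0.1359·37 + 0.1802·68 + 1.0771·22 + 0.2008·38 + 0.0486·23 = 49.7267
  x_3 = 0.0696·37 + 0.2367·68 + 0.2163·22 + 1.1833·38 + 0.1107·23 = 70.9413
  x_4 = 0.1978·37 + 0.2730·68 + 0.1835·22 + 0.1259·38 + 1.1422·23 = 60.9726
Δx_4 = L[4,2] · Δd_2 = 0.1835 · 19 = 3.4873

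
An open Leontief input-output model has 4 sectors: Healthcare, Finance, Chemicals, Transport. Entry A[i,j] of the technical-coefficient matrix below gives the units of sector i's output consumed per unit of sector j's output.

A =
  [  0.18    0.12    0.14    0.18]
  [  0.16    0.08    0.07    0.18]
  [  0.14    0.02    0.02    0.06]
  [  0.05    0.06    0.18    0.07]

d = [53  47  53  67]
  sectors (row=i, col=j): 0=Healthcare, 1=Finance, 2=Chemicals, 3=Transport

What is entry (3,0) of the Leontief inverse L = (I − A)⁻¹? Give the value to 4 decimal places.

L[3,0] = 0.1276

Form M = I − A:
  [  0.82   -0.12   -0.14   -0.18]
  [ -0.16    0.92   -0.07   -0.18]
  [ -0.14   -0.02    0.98   -0.06]
  [ -0.05   -0.06   -0.18    0.93]
Leontief inverse L = M⁻¹:
  [  1.3216    0.1983    0.2601    0.3109]
  [  0.2702    1.1445    0.1727    0.2850]
  [  0.2021    0.0575    1.0754    0.1196]
  [  0.1276    0.0956    0.2333    1.1335]
Total output x = L · d:
  x_0 = 1.3216·53 + 0.1983·47 + 0.2601·53 + 0.3109·67 = 113.9815
  x_1 = 0.2702·53 + 1.1445·47 + 0.1727·53 + 0.2850·67 = 96.3576
  x_2 = 0.2021·53 + 0.0575·47 + 1.0754·53 + 0.1196·67 = 78.4271
  x_3 = 0.1276·53 + 0.0956·47 + 0.2333·53 + 1.1335·67 = 99.5671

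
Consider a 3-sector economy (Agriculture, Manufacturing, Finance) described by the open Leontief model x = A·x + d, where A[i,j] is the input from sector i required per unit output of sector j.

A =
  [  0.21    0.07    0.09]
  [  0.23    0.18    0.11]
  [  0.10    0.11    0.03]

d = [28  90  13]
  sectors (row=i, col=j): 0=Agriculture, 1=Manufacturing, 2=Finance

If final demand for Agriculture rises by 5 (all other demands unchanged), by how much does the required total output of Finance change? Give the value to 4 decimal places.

Form M = I − A:
  [  0.79   -0.07   -0.09]
  [ -0.23    0.82   -0.11]
  [ -0.10   -0.11    0.97]
Leontief inverse L = M⁻¹:
  [  1.3214    0.1312    0.1375]
  [  0.3949    1.2776    0.1815]
  [  0.1810    0.1584    1.0657]
Total output x = L · d:
  x_0 = 1.3214·28 + 0.1312·90 + 0.1375·13 = 50.6002
  x_1 = 0.3949·28 + 1.2776·90 + 0.1815·13 = 128.3997
  x_2 = 0.1810·28 + 0.1584·90 + 1.0657·13 = 33.1794
Δx_2 = L[2,0] · Δd_0 = 0.1810 · 5 = 0.9051

0.9051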